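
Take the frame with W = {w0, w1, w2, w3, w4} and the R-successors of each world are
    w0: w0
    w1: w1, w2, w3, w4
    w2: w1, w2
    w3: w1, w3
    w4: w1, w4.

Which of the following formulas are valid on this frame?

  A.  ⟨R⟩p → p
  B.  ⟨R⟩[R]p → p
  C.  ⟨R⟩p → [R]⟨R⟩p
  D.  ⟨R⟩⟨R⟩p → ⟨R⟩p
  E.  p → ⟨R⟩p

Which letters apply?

B, E

R is reflexive: each world relates to itself.
R is symmetric: every R-edge is matched by its reverse.
R is not transitive: w2 R w1 and w1 R w3 but not w2 R w3.
R is not euclidean: w1 R w2 and w1 R w3 but not w2 R w3.
R is not a subset of the identity: w1 R w2 with w1 ≠ w2.
(A) ⟨R⟩p → p is the converse of T; it holds exactly when R ⊆ identity. Here R ⊄ identity — not valid.
(B) ⟨R⟩[R]p → p (the dual of axiom B) characterises the symmetric frames. R is symmetric — valid.
(C) ⟨R⟩p → [R]⟨R⟩p (axiom 5) characterises the euclidean frames. R is not euclidean — not valid.
(D) ⟨R⟩⟨R⟩p → ⟨R⟩p (the dual of axiom 4) characterises the transitive frames. R is not transitive — not valid.
(E) the dual of axiom T: valid iff R is reflexive. R is reflexive — valid.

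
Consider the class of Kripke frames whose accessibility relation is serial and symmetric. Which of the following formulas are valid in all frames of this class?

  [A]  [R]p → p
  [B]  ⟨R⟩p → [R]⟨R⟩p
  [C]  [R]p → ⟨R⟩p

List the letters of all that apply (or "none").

C

(A) [R]p → p is axiom T, which corresponds to reflexivity. Such an R need not be reflexive — not valid.
(B) ⟨R⟩p → [R]⟨R⟩p is axiom 5, which corresponds to the euclidean property. Such an R need not be euclidean — not valid.
(C) axiom D: valid iff R is serial. Every such R is serial — valid.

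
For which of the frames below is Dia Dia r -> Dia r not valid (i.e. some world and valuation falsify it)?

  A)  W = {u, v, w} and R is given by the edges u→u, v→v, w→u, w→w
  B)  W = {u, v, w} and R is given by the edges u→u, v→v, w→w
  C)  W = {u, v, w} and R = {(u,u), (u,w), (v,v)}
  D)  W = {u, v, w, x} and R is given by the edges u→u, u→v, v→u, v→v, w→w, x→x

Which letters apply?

The schema Dia Dia r -> Dia r is the dual of axiom 4; it is valid on a frame iff R is transitive.
(A) R is transitive (R is closed under composition), so the schema is valid here.
(B) R is transitive (R is closed under composition), so the schema is valid here.
(C) R is transitive (R is closed under composition), so the schema is valid here.
(D) R is transitive (R is closed under composition), so the schema is valid here.

none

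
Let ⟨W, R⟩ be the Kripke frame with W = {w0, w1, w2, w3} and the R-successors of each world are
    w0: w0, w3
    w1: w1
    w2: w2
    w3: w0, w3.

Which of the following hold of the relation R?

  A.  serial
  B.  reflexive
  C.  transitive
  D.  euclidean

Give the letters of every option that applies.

A, B, C, D

(A) serial: every world has an R-successor.
(B) reflexive: each world relates to itself.
(C) transitive: R is closed under composition.
(D) euclidean: any two R-successors of the same world are R-related.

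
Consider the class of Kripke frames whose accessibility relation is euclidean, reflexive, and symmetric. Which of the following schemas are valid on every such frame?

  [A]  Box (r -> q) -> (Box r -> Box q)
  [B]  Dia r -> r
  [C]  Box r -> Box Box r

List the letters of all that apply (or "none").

A relation that is euclidean, reflexive, and symmetric is also serial and transitive.
(A) Box (r -> q) -> (Box r -> Box q) is the K axiom; it holds on all frames — valid.
(B) Dia r -> r is valid only on frames where every R-edge is a self-loop. Such an R need not be a subset of the identity — not valid.
(C) Box r -> Box Box r is axiom 4, which corresponds to transitivity. Every such R is transitive — valid.

A, C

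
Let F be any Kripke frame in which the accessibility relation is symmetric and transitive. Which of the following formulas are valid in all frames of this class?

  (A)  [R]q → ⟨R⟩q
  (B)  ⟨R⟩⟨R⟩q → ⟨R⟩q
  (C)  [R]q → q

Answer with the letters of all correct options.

A symmetric transitive relation is euclidean (uRv and uRw give vRu by symmetry, then vRw by transitivity).
(A) [R]q → ⟨R⟩q is axiom D; it is valid on a frame exactly when R is serial. Such an R need not be serial, so not valid.
(B) ⟨R⟩⟨R⟩q → ⟨R⟩q is the dual of axiom 4; it is valid on a frame exactly when R is transitive. Every such R is transitive, so valid.
(C) axiom T: valid iff R is reflexive. Such an R need not be reflexive — not valid.

B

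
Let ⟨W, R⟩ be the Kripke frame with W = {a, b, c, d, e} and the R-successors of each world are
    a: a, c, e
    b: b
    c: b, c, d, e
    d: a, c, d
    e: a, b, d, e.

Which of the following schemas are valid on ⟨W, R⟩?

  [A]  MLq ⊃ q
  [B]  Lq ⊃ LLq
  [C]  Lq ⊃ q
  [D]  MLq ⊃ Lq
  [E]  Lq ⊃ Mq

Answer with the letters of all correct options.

R is reflexive: each world relates to itself.
R is not symmetric: a R c but not c R a.
R is not transitive: a R c and c R b but not a R b.
R is not euclidean: a R c and a R a but not c R a.
R is serial: every world has an R-successor.
(A) MLq ⊃ q (the dual of axiom B) characterises the symmetric frames. R is not symmetric — not valid.
(B) Lq ⊃ LLq is axiom 4, which corresponds to transitivity. R is not transitive — not valid.
(C) Lq ⊃ q is axiom T; it is valid on a frame exactly when R is reflexive. R is reflexive, so valid.
(D) MLq ⊃ Lq is the dual of axiom 5; it is valid on a frame exactly when R is euclidean. R is not euclidean, so not valid.
(E) Lq ⊃ Mq (axiom D) characterises the serial frames. R is serial — valid.

C, E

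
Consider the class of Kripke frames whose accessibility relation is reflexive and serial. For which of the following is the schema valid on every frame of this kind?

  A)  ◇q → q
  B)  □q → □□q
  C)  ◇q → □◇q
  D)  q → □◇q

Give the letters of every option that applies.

none

(A) ◇q → q is valid only on frames where every R-edge is a self-loop. Such an R need not be a subset of the identity — not valid.
(B) □q → □□q is axiom 4, which corresponds to transitivity. Such an R need not be transitive — not valid.
(C) ◇q → □◇q (axiom 5) characterises the euclidean frames. Such an R need not be euclidean — not valid.
(D) q → □◇q is axiom B, which corresponds to symmetry. Such an R need not be symmetric — not valid.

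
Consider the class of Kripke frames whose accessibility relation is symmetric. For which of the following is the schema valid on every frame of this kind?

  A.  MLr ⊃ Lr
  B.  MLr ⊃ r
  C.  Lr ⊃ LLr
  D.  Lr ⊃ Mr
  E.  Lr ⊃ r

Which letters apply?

(A) MLr ⊃ Lr is the dual of axiom 5; it is valid on a frame exactly when R is euclidean. Such an R need not be euclidean, so not valid.
(B) MLr ⊃ r (the dual of axiom B) characterises the symmetric frames. Every such R is symmetric — valid.
(C) Lr ⊃ LLr is axiom 4, which corresponds to transitivity. Such an R need not be transitive — not valid.
(D) Lr ⊃ Mr (axiom D) characterises the serial frames. Such an R need not be serial — not valid.
(E) Lr ⊃ r is axiom T, which corresponds to reflexivity. Such an R need not be reflexive — not valid.

B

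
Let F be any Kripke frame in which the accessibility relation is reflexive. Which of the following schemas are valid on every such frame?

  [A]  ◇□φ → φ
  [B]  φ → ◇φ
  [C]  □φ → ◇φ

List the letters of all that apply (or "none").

A reflexive relation is serial.
(A) ◇□φ → φ is the dual of axiom B; it is valid on a frame exactly when R is symmetric. Such an R need not be symmetric, so not valid.
(B) φ → ◇φ (the dual of axiom T) characterises the reflexive frames. Every such R is reflexive — valid.
(C) axiom D: valid iff R is serial. Every such R is serial — valid.

B, C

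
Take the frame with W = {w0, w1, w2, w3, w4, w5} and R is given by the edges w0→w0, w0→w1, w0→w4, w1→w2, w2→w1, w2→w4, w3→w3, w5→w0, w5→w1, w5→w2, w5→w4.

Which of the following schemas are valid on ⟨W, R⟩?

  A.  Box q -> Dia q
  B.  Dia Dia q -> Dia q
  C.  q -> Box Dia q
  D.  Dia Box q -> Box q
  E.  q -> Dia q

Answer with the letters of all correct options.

none

R is not reflexive: not w1 R w1.
R is not symmetric: w0 R w1 but not w1 R w0.
R is not transitive: w0 R w1 and w1 R w2 but not w0 R w2.
R is not euclidean: w0 R w1 and w0 R w0 but not w1 R w0.
R is not serial: w4 has no R-successor.
(A) axiom D: valid iff R is serial. R is not serial — not valid.
(B) Dia Dia q -> Dia q (the dual of axiom 4) characterises the transitive frames. R is not transitive — not valid.
(C) q -> Box Dia q is axiom B; it is valid on a frame exactly when R is symmetric. R is not symmetric, so not valid.
(D) Dia Box q -> Box q is the dual of axiom 5; it is valid on a frame exactly when R is euclidean. R is not euclidean, so not valid.
(E) q -> Dia q (the dual of axiom T) characterises the reflexive frames. R is not reflexive — not valid.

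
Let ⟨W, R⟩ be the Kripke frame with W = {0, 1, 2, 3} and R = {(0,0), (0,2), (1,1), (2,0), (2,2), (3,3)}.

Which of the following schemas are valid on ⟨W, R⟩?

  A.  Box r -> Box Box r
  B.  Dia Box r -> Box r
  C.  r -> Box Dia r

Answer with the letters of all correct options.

A, B, C

R is symmetric: every R-edge is matched by its reverse.
R is transitive: R is closed under composition.
R is euclidean: any two R-successors of the same world are R-related.
(A) Box r -> Box Box r is axiom 4, which corresponds to transitivity. R is transitive — valid.
(B) the dual of axiom 5: valid iff R is euclidean. R is euclidean — valid.
(C) r -> Box Dia r (axiom B) characterises the symmetric frames. R is symmetric — valid.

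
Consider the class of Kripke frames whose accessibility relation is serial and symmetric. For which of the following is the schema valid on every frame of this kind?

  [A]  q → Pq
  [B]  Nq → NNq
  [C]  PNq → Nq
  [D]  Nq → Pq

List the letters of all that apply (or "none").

(A) the dual of axiom T: valid iff R is reflexive. Such an R need not be reflexive — not valid.
(B) Nq → NNq is axiom 4, which corresponds to transitivity. Such an R need not be transitive — not valid.
(C) the dual of axiom 5: valid iff R is euclidean. Such an R need not be euclidean — not valid.
(D) Nq → Pq is axiom D; it is valid on a frame exactly when R is serial. Every such R is serial, so valid.

D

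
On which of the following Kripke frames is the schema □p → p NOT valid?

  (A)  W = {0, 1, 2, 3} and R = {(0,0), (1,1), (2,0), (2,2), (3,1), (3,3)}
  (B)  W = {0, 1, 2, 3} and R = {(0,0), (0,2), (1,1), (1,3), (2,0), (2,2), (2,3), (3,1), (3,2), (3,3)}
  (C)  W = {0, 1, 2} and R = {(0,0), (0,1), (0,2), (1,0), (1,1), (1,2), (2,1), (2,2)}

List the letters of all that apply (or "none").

The schema □p → p is axiom T; it is valid on a frame iff R is reflexive.
(A) R is reflexive (each world relates to itself), so the schema is valid here.
(B) R is reflexive (each world relates to itself), so the schema is valid here.
(C) R is reflexive (each world relates to itself), so the schema is valid here.

none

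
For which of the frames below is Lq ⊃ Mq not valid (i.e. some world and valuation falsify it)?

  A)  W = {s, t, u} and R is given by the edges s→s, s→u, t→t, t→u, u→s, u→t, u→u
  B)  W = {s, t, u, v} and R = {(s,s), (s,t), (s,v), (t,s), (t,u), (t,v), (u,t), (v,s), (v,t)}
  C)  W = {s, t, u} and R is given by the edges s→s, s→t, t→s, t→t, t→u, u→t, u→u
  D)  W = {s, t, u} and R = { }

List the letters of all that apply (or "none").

D

The schema Lq ⊃ Mq is axiom D; it is valid on a frame iff R is serial.
(A) R is serial (every world has an R-successor), so the schema is valid here.
(B) R is serial (every world has an R-successor), so the schema is valid here.
(C) R is serial (every world has an R-successor), so the schema is valid here.
(D) R is not serial (s has no R-successor), so the schema fails here.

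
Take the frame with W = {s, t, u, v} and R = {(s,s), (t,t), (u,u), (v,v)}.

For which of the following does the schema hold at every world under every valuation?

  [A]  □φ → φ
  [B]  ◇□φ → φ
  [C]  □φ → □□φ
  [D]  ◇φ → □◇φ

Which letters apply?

R is reflexive: each world relates to itself.
R is symmetric: every R-edge is matched by its reverse.
R is transitive: R is closed under composition.
R is euclidean: any two R-successors of the same world are R-related.
(A) □φ → φ is axiom T; it is valid on a frame exactly when R is reflexive. R is reflexive, so valid.
(B) ◇□φ → φ is the dual of axiom B; it is valid on a frame exactly when R is symmetric. R is symmetric, so valid.
(C) □φ → □□φ (axiom 4) characterises the transitive frames. R is transitive — valid.
(D) ◇φ → □◇φ is axiom 5, which corresponds to the euclidean property. R is euclidean — valid.

A, B, C, D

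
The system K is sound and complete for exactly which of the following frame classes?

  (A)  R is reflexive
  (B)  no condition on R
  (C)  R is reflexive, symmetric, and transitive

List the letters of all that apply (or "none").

(A) this class determines T (= KT), not K.
(B) K is sound and complete for exactly this class.
(C) this class determines S5, not K.

B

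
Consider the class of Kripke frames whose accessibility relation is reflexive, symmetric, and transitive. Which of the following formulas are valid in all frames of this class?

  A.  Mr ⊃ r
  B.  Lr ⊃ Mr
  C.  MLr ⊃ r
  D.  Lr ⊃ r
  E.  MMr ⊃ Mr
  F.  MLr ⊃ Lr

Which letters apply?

B, C, D, E, F

A relation that is reflexive, symmetric, and transitive is also euclidean and serial.
(A) Mr ⊃ r (the converse of T) corresponds to R being a subset of the identity. Such an R need not be a subset of the identity, so not valid.
(B) axiom D: valid iff R is serial. Every such R is serial — valid.
(C) MLr ⊃ r (the dual of axiom B) characterises the symmetric frames. Every such R is symmetric — valid.
(D) Lr ⊃ r is axiom T; it is valid on a frame exactly when R is reflexive. Every such R is reflexive, so valid.
(E) the dual of axiom 4: valid iff R is transitive. Every such R is transitive — valid.
(F) MLr ⊃ Lr is the dual of axiom 5; it is valid on a frame exactly when R is euclidean. Every such R is euclidean, so valid.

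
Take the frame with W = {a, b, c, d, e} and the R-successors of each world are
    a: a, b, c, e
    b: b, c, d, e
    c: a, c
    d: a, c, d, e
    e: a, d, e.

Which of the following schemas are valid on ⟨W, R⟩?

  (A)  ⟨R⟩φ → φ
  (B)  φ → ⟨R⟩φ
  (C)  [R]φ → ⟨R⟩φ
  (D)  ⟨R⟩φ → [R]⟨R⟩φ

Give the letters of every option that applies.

R is reflexive: each world relates to itself.
R is not euclidean: a R b and a R a but not b R a.
R is serial: every world has an R-successor.
R is not a subset of the identity: a R b with a ≠ b.
(A) ⟨R⟩φ → φ (the converse of T) corresponds to R being a subset of the identity. Here R ⊄ identity, so not valid.
(B) φ → ⟨R⟩φ is the dual of axiom T, which corresponds to reflexivity. R is reflexive — valid.
(C) [R]φ → ⟨R⟩φ is axiom D; it is valid on a frame exactly when R is serial. R is serial, so valid.
(D) ⟨R⟩φ → [R]⟨R⟩φ is axiom 5; it is valid on a frame exactly when R is euclidean. R is not euclidean, so not valid.

B, C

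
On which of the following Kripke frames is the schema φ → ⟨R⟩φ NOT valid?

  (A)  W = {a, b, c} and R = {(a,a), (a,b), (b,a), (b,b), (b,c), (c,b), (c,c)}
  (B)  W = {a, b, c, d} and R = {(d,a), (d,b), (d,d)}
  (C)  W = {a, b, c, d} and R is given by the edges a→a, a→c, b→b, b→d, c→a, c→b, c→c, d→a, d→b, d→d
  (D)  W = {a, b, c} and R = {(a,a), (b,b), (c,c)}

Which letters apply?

B

The schema φ → ⟨R⟩φ is the dual of axiom T; it is valid on a frame iff R is reflexive.
(A) R is reflexive (each world relates to itself), so the schema is valid here.
(B) R is not reflexive (not a R a), so the schema fails here.
(C) R is reflexive (each world relates to itself), so the schema is valid here.
(D) R is reflexive (each world relates to itself), so the schema is valid here.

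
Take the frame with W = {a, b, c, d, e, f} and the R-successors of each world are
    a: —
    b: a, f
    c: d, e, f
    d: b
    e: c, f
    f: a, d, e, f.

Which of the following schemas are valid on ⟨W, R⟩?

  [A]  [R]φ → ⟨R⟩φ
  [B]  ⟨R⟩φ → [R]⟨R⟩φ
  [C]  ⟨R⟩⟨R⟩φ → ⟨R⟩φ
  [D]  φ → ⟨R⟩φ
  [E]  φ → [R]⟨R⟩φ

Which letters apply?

none

R is not reflexive: not a R a.
R is not symmetric: b R a but not a R b.
R is not transitive: b R f and f R d but not b R d.
R is not euclidean: b R a and b R f but not a R f.
R is not serial: a has no R-successor.
(A) axiom D: valid iff R is serial. R is not serial — not valid.
(B) ⟨R⟩φ → [R]⟨R⟩φ is axiom 5, which corresponds to the euclidean property. R is not euclidean — not valid.
(C) ⟨R⟩⟨R⟩φ → ⟨R⟩φ is the dual of axiom 4; it is valid on a frame exactly when R is transitive. R is not transitive, so not valid.
(D) φ → ⟨R⟩φ (the dual of axiom T) characterises the reflexive frames. R is not reflexive — not valid.
(E) φ → [R]⟨R⟩φ (axiom B) characterises the symmetric frames. R is not symmetric — not valid.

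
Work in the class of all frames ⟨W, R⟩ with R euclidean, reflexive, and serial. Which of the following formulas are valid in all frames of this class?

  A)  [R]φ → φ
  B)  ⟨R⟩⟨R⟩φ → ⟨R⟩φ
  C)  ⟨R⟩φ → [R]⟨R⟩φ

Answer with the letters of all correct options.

A, B, C

A relation that is euclidean, reflexive, and serial is also symmetric and transitive.
(A) [R]φ → φ (axiom T) characterises the reflexive frames. Every such R is reflexive — valid.
(B) the dual of axiom 4: valid iff R is transitive. Every such R is transitive — valid.
(C) ⟨R⟩φ → [R]⟨R⟩φ is axiom 5, which corresponds to the euclidean property. Every such R is euclidean — valid.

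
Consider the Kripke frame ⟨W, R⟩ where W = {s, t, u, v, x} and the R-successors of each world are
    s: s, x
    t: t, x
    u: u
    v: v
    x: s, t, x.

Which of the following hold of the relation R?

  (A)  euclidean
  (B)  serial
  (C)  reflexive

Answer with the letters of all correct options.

(A) not euclidean: x R s and x R t but not s R t.
(B) serial: every world has an R-successor.
(C) reflexive: each world relates to itself.

B, C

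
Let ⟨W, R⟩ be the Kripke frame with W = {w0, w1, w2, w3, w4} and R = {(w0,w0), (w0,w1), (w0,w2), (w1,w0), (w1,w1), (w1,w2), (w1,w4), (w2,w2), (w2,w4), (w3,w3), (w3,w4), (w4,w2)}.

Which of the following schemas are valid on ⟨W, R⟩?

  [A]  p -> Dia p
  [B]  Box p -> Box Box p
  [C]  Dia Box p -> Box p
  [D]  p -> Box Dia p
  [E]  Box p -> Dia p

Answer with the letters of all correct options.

E

R is not reflexive: not w4 R w4.
R is not symmetric: w0 R w2 but not w2 R w0.
R is not transitive: w0 R w1 and w1 R w4 but not w0 R w4.
R is not euclidean: w0 R w2 and w0 R w0 but not w2 R w0.
R is serial: every world has an R-successor.
(A) the dual of axiom T: valid iff R is reflexive. R is not reflexive — not valid.
(B) Box p -> Box Box p (axiom 4) characterises the transitive frames. R is not transitive — not valid.
(C) Dia Box p -> Box p is the dual of axiom 5; it is valid on a frame exactly when R is euclidean. R is not euclidean, so not valid.
(D) p -> Box Dia p is axiom B; it is valid on a frame exactly when R is symmetric. R is not symmetric, so not valid.
(E) Box p -> Dia p (axiom D) characterises the serial frames. R is serial — valid.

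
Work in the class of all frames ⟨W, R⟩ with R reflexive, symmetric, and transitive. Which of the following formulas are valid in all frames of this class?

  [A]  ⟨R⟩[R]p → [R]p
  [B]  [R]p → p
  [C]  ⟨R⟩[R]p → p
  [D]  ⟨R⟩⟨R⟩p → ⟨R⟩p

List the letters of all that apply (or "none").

A, B, C, D

A relation that is reflexive, symmetric, and transitive is also euclidean and serial.
(A) ⟨R⟩[R]p → [R]p (the dual of axiom 5) characterises the euclidean frames. Every such R is euclidean — valid.
(B) [R]p → p is axiom T, which corresponds to reflexivity. Every such R is reflexive — valid.
(C) ⟨R⟩[R]p → p is the dual of axiom B, which corresponds to symmetry. Every such R is symmetric — valid.
(D) ⟨R⟩⟨R⟩p → ⟨R⟩p is the dual of axiom 4; it is valid on a frame exactly when R is transitive. Every such R is transitive, so valid.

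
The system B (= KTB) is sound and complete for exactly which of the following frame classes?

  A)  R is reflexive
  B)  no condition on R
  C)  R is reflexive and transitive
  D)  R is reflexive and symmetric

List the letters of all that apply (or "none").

D

(A) this class determines T (= KT), not B (= KTB).
(B) this class determines K, not B (= KTB).
(C) this class determines S4, not B (= KTB).
(D) B (= KTB) is sound and complete for exactly this class.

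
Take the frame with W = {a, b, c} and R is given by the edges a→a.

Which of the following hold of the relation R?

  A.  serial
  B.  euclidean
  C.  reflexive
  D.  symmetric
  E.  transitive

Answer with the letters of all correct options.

B, D, E

(A) not serial: b has no R-successor.
(B) euclidean: any two R-successors of the same world are R-related.
(C) not reflexive: not b R b.
(D) symmetric: every R-edge is matched by its reverse.
(E) transitive: R is closed under composition.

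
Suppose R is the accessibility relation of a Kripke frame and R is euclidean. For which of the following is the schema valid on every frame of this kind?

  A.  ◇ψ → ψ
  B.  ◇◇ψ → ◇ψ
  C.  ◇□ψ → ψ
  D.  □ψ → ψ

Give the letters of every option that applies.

(A) ◇ψ → ψ (the converse of T) corresponds to R being a subset of the identity. Such an R need not be a subset of the identity, so not valid.
(B) ◇◇ψ → ◇ψ is the dual of axiom 4; it is valid on a frame exactly when R is transitive. Such an R need not be transitive, so not valid.
(C) the dual of axiom B: valid iff R is symmetric. Such an R need not be symmetric — not valid.
(D) □ψ → ψ is axiom T, which corresponds to reflexivity. Such an R need not be reflexive — not valid.

none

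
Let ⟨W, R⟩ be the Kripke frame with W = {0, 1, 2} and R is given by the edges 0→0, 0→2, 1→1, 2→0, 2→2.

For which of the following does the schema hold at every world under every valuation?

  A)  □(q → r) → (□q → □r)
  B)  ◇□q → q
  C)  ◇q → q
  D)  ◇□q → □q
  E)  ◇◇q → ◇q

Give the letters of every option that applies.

R is symmetric: every R-edge is matched by its reverse.
R is transitive: R is closed under composition.
R is euclidean: any two R-successors of the same world are R-related.
R is not a subset of the identity: 0 R 2 with 0 ≠ 2.
(A) □(q → r) → (□q → □r) is the K axiom; it holds on all frames — valid.
(B) ◇□q → q is the dual of axiom B; it is valid on a frame exactly when R is symmetric. R is symmetric, so valid.
(C) ◇q → q is valid only on frames where every R-edge is a self-loop. Here R ⊄ identity — not valid.
(D) the dual of axiom 5: valid iff R is euclidean. R is euclidean — valid.
(E) ◇◇q → ◇q (the dual of axiom 4) characterises the transitive frames. R is transitive — valid.

A, B, D, E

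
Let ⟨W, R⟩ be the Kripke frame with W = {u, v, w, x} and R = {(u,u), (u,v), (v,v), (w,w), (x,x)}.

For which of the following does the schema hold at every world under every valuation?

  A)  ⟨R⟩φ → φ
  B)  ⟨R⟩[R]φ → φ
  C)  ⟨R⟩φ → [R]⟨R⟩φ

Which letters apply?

none

R is not symmetric: u R v but not v R u.
R is not euclidean: u R v and u R u but not v R u.
R is not a subset of the identity: u R v with u ≠ v.
(A) ⟨R⟩φ → φ is valid only on frames where every R-edge is a self-loop. Here R ⊄ identity — not valid.
(B) ⟨R⟩[R]φ → φ is the dual of axiom B; it is valid on a frame exactly when R is symmetric. R is not symmetric, so not valid.
(C) axiom 5: valid iff R is euclidean. R is not euclidean — not valid.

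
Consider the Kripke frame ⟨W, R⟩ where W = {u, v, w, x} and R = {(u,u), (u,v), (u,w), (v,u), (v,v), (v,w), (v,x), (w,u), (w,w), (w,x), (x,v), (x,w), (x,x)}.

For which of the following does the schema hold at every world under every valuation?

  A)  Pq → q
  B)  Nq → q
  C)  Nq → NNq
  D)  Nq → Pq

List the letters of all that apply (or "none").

R is reflexive: each world relates to itself.
R is not transitive: u R v and v R x but not u R x.
R is serial: every world has an R-successor.
R is not a subset of the identity: u R v with u ≠ v.
(A) Pq → q is valid only on frames where every R-edge is a self-loop. Here R ⊄ identity — not valid.
(B) Nq → q is axiom T, which corresponds to reflexivity. R is reflexive — valid.
(C) axiom 4: valid iff R is transitive. R is not transitive — not valid.
(D) Nq → Pq is axiom D; it is valid on a frame exactly when R is serial. R is serial, so valid.

B, D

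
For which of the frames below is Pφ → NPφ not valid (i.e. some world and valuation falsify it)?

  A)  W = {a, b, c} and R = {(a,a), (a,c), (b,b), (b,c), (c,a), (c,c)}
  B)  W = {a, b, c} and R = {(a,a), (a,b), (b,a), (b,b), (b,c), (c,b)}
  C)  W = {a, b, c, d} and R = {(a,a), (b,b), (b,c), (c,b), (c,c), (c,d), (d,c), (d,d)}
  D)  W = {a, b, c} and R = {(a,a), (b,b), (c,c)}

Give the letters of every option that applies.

The schema Pφ → NPφ is axiom 5; it is valid on a frame iff R is euclidean.
(A) R is not euclidean (b R c and b R b but not c R b), so the schema fails here.
(B) R is not euclidean (b R a and b R c but not a R c), so the schema fails here.
(C) R is not euclidean (c R b and c R d but not b R d), so the schema fails here.
(D) R is euclidean (any two R-successors of the same world are R-related), so the schema is valid here.

A, B, C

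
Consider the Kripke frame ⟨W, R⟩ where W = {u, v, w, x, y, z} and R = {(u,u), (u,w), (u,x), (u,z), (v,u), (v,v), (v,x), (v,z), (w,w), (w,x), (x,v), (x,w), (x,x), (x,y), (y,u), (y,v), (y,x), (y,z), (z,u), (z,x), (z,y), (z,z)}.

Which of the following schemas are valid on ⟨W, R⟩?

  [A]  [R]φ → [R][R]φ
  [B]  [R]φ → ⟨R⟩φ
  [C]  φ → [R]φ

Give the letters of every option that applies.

B

R is not transitive: u R x and x R v but not u R v.
R is serial: every world has an R-successor.
R is not a subset of the identity: u R w with u ≠ w.
(A) [R]φ → [R][R]φ (axiom 4) characterises the transitive frames. R is not transitive — not valid.
(B) axiom D: valid iff R is serial. R is serial — valid.
(C) φ → [R]φ is valid only on frames where every R-edge is a self-loop. Here R ⊄ identity — not valid.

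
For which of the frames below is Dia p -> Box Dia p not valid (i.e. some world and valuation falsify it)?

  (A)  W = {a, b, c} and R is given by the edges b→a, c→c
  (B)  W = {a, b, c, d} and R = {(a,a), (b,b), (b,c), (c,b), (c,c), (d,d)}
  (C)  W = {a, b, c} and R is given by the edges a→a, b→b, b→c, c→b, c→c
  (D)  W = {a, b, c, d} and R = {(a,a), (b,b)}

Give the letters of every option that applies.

The schema Dia p -> Box Dia p is axiom 5; it is valid on a frame iff R is euclidean.
(A) R is not euclidean (b R a and b R a but not a R a), so the schema fails here.
(B) R is euclidean (any two R-successors of the same world are R-related), so the schema is valid here.
(C) R is euclidean (any two R-successors of the same world are R-related), so the schema is valid here.
(D) R is euclidean (any two R-successors of the same world are R-related), so the schema is valid here.

A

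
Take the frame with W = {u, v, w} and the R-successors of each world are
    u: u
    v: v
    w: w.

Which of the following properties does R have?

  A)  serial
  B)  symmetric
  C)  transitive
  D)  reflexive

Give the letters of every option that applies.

A, B, C, D

(A) serial: every world has an R-successor.
(B) symmetric: every R-edge is matched by its reverse.
(C) transitive: R is closed under composition.
(D) reflexive: each world relates to itself.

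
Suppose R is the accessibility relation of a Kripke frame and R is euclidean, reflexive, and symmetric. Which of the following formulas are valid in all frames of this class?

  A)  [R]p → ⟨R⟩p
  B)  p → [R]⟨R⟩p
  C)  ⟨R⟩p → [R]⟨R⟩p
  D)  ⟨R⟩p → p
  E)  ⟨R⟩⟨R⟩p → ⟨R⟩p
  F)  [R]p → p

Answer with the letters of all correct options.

A, B, C, E, F

A relation that is euclidean, reflexive, and symmetric is also serial and transitive.
(A) [R]p → ⟨R⟩p is axiom D, which corresponds to seriality. Every such R is serial — valid.
(B) p → [R]⟨R⟩p (axiom B) characterises the symmetric frames. Every such R is symmetric — valid.
(C) ⟨R⟩p → [R]⟨R⟩p (axiom 5) characterises the euclidean frames. Every such R is euclidean — valid.
(D) ⟨R⟩p → p (the converse of T) corresponds to R being a subset of the identity. Such an R need not be a subset of the identity, so not valid.
(E) ⟨R⟩⟨R⟩p → ⟨R⟩p is the dual of axiom 4, which corresponds to transitivity. Every such R is transitive — valid.
(F) [R]p → p (axiom T) characterises the reflexive frames. Every such R is reflexive — valid.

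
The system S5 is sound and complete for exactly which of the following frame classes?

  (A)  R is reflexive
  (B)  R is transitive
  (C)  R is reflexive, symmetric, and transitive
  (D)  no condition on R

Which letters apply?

(A) this class determines T (= KT), not S5.
(B) this class determines K4, not S5.
(C) S5 is sound and complete for exactly this class.
(D) this class determines K, not S5.

C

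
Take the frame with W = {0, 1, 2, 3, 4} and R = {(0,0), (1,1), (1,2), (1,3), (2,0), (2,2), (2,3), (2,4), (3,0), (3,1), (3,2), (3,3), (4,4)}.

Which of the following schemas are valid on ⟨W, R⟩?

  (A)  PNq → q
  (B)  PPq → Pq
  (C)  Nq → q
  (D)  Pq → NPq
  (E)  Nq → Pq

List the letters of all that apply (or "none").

C, E

R is reflexive: each world relates to itself.
R is not symmetric: 1 R 2 but not 2 R 1.
R is not transitive: 1 R 2 and 2 R 0 but not 1 R 0.
R is not euclidean: 1 R 2 and 1 R 1 but not 2 R 1.
R is serial: every world has an R-successor.
(A) the dual of axiom B: valid iff R is symmetric. R is not symmetric — not valid.
(B) PPq → Pq is the dual of axiom 4; it is valid on a frame exactly when R is transitive. R is not transitive, so not valid.
(C) Nq → q is axiom T; it is valid on a frame exactly when R is reflexive. R is reflexive, so valid.
(D) Pq → NPq is axiom 5; it is valid on a frame exactly when R is euclidean. R is not euclidean, so not valid.
(E) axiom D: valid iff R is serial. R is serial — valid.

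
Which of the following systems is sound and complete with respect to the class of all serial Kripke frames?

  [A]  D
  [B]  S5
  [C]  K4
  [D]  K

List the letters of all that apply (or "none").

(A) D is determined by exactly this class.
(B) S5 is determined by the class of reflexive, symmetric, and transitive frames.
(C) K4 is determined by the class of transitive frames.
(D) K is determined by the class of arbitrary frames.

A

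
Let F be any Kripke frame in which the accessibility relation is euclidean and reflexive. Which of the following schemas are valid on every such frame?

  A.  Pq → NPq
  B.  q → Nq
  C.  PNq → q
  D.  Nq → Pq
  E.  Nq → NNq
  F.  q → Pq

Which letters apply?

A, C, D, E, F

A reflexive euclidean relation is also symmetric (from wRw and wRv the euclidean condition gives vRw) and hence transitive; it is an equivalence relation.
(A) Pq → NPq is axiom 5, which corresponds to the euclidean property. Every such R is euclidean — valid.
(B) q → Nq is equivalent to ◇p→p; it holds exactly when R ⊆ identity. Such an R need not be a subset of the identity — not valid.
(C) PNq → q is the dual of axiom B, which corresponds to symmetry. Every such R is symmetric — valid.
(D) Nq → Pq is axiom D, which corresponds to seriality. Every such R is serial — valid.
(E) Nq → NNq is axiom 4; it is valid on a frame exactly when R is transitive. Every such R is transitive, so valid.
(F) the dual of axiom T: valid iff R is reflexive. Every such R is reflexive — valid.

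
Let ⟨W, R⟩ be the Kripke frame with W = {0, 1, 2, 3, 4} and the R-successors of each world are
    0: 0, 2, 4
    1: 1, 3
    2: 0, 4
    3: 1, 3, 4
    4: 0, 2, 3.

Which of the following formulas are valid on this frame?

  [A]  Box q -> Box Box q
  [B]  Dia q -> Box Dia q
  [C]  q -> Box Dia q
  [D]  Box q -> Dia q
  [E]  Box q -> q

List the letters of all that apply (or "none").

R is not reflexive: not 2 R 2.
R is symmetric: every R-edge is matched by its reverse.
R is not transitive: 0 R 4 and 4 R 3 but not 0 R 3.
R is not euclidean: 3 R 1 and 3 R 4 but not 1 R 4.
R is serial: every world has an R-successor.
(A) Box q -> Box Box q (axiom 4) characterises the transitive frames. R is not transitive — not valid.
(B) Dia q -> Box Dia q (axiom 5) characterises the euclidean frames. R is not euclidean — not valid.
(C) q -> Box Dia q is axiom B; it is valid on a frame exactly when R is symmetric. R is symmetric, so valid.
(D) Box q -> Dia q is axiom D; it is valid on a frame exactly when R is serial. R is serial, so valid.
(E) Box q -> q (axiom T) characterises the reflexive frames. R is not reflexive — not valid.

C, D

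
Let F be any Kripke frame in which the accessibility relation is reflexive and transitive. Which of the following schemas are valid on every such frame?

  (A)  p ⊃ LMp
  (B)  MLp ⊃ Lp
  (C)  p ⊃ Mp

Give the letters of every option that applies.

C

Reflexive relations are serial.
(A) p ⊃ LMp is axiom B; it is valid on a frame exactly when R is symmetric. Such an R need not be symmetric, so not valid.
(B) the dual of axiom 5: valid iff R is euclidean. Such an R need not be euclidean — not valid.
(C) p ⊃ Mp is the dual of axiom T; it is valid on a frame exactly when R is reflexive. Every such R is reflexive, so valid.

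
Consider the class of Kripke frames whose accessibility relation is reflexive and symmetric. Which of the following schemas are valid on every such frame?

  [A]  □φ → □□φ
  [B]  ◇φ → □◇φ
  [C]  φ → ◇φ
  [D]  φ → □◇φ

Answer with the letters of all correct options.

Reflexive relations are serial.
(A) axiom 4: valid iff R is transitive. Such an R need not be transitive — not valid.
(B) ◇φ → □◇φ is axiom 5, which corresponds to the euclidean property. Such an R need not be euclidean — not valid.
(C) φ → ◇φ (the dual of axiom T) characterises the reflexive frames. Every such R is reflexive — valid.
(D) φ → □◇φ (axiom B) characterises the symmetric frames. Every such R is symmetric — valid.

C, D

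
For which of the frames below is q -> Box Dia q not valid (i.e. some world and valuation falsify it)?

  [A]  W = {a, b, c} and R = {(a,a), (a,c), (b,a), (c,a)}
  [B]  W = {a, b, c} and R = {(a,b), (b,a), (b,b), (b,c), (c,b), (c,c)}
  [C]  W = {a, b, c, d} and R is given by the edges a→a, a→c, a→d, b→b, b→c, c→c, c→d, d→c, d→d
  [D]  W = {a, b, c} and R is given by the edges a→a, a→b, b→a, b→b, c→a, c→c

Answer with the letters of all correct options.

A, C, D

The schema q -> Box Dia q is axiom B; it is valid on a frame iff R is symmetric.
(A) R is not symmetric (b R a but not a R b), so the schema fails here.
(B) R is symmetric (every R-edge is matched by its reverse), so the schema is valid here.
(C) R is not symmetric (a R c but not c R a), so the schema fails here.
(D) R is not symmetric (c R a but not a R c), so the schema fails here.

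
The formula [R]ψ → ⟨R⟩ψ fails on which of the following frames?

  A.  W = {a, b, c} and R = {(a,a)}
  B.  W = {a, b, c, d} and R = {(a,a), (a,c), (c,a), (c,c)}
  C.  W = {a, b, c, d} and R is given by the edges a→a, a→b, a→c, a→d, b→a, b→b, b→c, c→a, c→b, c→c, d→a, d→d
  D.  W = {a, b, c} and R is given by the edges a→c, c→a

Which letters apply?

A, B, D

The schema [R]ψ → ⟨R⟩ψ is axiom D; it is valid on a frame iff R is serial.
(A) R is not serial (b has no R-successor), so the schema fails here.
(B) R is not serial (b has no R-successor), so the schema fails here.
(C) R is serial (every world has an R-successor), so the schema is valid here.
(D) R is not serial (b has no R-successor), so the schema fails here.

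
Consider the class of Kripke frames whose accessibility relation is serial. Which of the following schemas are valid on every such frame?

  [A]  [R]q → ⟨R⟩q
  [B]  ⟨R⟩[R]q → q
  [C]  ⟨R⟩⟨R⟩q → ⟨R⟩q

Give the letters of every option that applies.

A

(A) [R]q → ⟨R⟩q (axiom D) characterises the serial frames. Every such R is serial — valid.
(B) ⟨R⟩[R]q → q is the dual of axiom B; it is valid on a frame exactly when R is symmetric. Such an R need not be symmetric, so not valid.
(C) ⟨R⟩⟨R⟩q → ⟨R⟩q (the dual of axiom 4) characterises the transitive frames. Such an R need not be transitive — not valid.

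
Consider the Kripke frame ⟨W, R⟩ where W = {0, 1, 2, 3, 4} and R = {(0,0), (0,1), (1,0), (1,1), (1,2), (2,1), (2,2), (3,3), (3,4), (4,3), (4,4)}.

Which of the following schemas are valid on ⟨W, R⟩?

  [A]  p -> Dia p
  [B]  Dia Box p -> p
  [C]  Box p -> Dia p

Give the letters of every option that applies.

R is reflexive: each world relates to itself.
R is symmetric: every R-edge is matched by its reverse.
R is serial: every world has an R-successor.
(A) p -> Dia p is the dual of axiom T, which corresponds to reflexivity. R is reflexive — valid.
(B) the dual of axiom B: valid iff R is symmetric. R is symmetric — valid.
(C) axiom D: valid iff R is serial. R is serial — valid.

A, B, C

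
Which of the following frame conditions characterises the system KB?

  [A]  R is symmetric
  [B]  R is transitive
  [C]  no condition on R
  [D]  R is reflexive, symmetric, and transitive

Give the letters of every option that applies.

(A) KB is sound and complete for exactly this class.
(B) this class determines K4, not KB.
(C) this class determines K, not KB.
(D) this class determines S5, not KB.

A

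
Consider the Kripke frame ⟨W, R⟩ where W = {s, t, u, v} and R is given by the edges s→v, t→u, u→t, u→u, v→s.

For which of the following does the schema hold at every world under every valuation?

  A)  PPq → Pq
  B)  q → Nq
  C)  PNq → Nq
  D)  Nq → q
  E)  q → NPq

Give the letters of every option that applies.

R is not reflexive: not s R s.
R is symmetric: every R-edge is matched by its reverse.
R is not transitive: s R v and v R s but not s R s.
R is not euclidean: s R v and s R v but not v R v.
R is not a subset of the identity: s R v with s ≠ v.
(A) the dual of axiom 4: valid iff R is transitive. R is not transitive — not valid.
(B) q → Nq is equivalent to ◇p→p; it holds exactly when R ⊆ identity. Here R ⊄ identity — not valid.
(C) the dual of axiom 5: valid iff R is euclidean. R is not euclidean — not valid.
(D) Nq → q is axiom T, which corresponds to reflexivity. R is not reflexive — not valid.
(E) axiom B: valid iff R is symmetric. R is symmetric — valid.

E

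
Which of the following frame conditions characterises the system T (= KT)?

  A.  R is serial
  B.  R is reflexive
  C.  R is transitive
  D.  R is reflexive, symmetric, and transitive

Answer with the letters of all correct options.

(A) this class determines D, not T (= KT).
(B) T (= KT) is sound and complete for exactly this class.
(C) this class determines K4, not T (= KT).
(D) this class determines S5, not T (= KT).

B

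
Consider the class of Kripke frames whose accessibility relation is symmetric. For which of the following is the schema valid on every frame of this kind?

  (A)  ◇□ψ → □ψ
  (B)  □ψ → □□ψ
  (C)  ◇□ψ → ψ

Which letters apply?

(A) the dual of axiom 5: valid iff R is euclidean. Such an R need not be euclidean — not valid.
(B) □ψ → □□ψ (axiom 4) characterises the transitive frames. Such an R need not be transitive — not valid.
(C) ◇□ψ → ψ is the dual of axiom B; it is valid on a frame exactly when R is symmetric. Every such R is symmetric, so valid.

C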